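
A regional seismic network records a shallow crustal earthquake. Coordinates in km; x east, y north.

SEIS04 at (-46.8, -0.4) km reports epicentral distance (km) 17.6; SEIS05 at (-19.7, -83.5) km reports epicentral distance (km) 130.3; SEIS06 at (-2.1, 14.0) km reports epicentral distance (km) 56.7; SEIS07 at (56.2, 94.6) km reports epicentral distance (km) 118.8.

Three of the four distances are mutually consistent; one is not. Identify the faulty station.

Solve using three stations at a time. Using SEIS05, SEIS06, SEIS07 (subtract circle equations pairwise → linear system) gives (x, y) ≈ (-50.9, 43.0).
Distances from that point to each station vs reported:
  SEIS04: calculated 43.6 vs reported 17.6 → residual 26.0 km
  SEIS05: calculated 130.3 vs reported 130.3 → residual 0.0 km
  SEIS06: calculated 56.8 vs reported 56.7 → residual 0.1 km
  SEIS07: calculated 118.8 vs reported 118.8 → residual 0.0 km
SEIS05, SEIS06, SEIS07 are mutually consistent (residuals ≈ 0); SEIS04 is off by 26.0 km.

SEIS04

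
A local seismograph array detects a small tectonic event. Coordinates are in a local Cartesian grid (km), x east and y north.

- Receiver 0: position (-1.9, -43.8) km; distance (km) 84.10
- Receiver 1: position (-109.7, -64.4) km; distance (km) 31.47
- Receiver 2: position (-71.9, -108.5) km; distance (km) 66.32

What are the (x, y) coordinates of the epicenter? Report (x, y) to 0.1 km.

Circle about each station: (x + 1.9)² + (y + 43.8)² = 84.10²; (x + 109.7)² + (y + 64.4)² = 31.47²; (x + 71.9)² + (y + 108.5)² = 66.32².
Subtracting the Receiver 0 equation from the Receiver 1 and Receiver 2 equations removes the quadratic terms:
-215.6 x − 41.2 y = 20341.85
-140.0 x − 129.4 y = 17694.28
Solving the 2×2 system: x ≈ -86.0, y ≈ -43.7 km.

x ≈ -86.0 km, y ≈ -43.7 km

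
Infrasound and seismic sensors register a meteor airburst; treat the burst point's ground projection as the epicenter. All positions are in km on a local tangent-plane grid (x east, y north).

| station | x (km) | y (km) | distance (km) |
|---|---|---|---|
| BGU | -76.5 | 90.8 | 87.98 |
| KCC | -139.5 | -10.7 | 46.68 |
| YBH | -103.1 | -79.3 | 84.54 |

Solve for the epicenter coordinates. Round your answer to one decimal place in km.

Circle about each station: (x + 76.5)² + (y − 90.8)² = 87.98²; (x + 139.5)² + (y + 10.7)² = 46.68²; (x + 103.1)² + (y + 79.3)² = 84.54².
Subtracting pairs of circle equations eliminates x²+y² and gives linear equations (the radical axes):
-126.0 x − 203.0 y = 11039.31
-53.2 x − 340.2 y = 3414.68
Solving the 2×2 system: x ≈ -95.5, y ≈ 4.9 km.

x ≈ -95.5 km, y ≈ 4.9 km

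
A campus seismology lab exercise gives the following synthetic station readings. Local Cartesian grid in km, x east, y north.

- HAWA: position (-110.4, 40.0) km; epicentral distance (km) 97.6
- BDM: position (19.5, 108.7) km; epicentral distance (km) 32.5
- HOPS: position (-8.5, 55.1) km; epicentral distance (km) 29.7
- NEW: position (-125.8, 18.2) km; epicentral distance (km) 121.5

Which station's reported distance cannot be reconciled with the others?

BDM

Solve using three stations at a time. Using HAWA, HOPS, NEW (subtract circle equations pairwise → linear system) gives (x, y) ≈ (-22.0, 81.3).
Distances from that point to each station vs reported:
  HAWA: calculated 97.6 vs reported 97.6 → residual 0.0 km
  BDM: calculated 49.7 vs reported 32.5 → residual 17.2 km
  HOPS: calculated 29.5 vs reported 29.7 → residual 0.2 km
  NEW: calculated 121.5 vs reported 121.5 → residual 0.0 km
HAWA, HOPS, NEW are mutually consistent (residuals ≈ 0); BDM is off by 17.2 km.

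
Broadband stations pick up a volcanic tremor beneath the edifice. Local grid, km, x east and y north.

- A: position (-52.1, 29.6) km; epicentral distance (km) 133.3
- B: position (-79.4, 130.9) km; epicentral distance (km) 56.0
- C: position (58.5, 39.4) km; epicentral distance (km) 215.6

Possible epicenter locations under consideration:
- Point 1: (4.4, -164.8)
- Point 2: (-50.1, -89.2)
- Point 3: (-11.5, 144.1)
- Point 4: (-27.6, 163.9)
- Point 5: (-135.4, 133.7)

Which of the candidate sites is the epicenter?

Point 5

For each candidate, compare |candidate − station| to the reported distance:
Point 1: residuals A 69.1, B 251.3, C 4.4 → max 251.3 km
Point 2: residuals A 14.5, B 166.0, C 47.3 → max 166.0 km
Point 3: residuals A 11.8, B 13.2, C 89.7 → max 89.7 km
Point 4: residuals A 3.2, B 5.4, C 64.2 → max 64.2 km
Point 5: residuals A 0.0, B 0.1, C 0.0 → max 0.1 km
Only Point 5 has all residuals ≈ 0.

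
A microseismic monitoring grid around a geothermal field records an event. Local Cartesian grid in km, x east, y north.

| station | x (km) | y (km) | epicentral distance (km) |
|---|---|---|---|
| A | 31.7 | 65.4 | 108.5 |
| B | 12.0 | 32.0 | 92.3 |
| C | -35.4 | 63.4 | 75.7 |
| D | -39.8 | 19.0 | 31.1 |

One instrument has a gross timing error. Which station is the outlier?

Solve using three stations at a time. Using A, C, D (subtract circle equations pairwise → linear system) gives (x, y) ≈ (-44.6, -11.7).
Distances from that point to each station vs reported:
  A: calculated 108.5 vs reported 108.5 → residual 0.0 km
  B: calculated 71.5 vs reported 92.3 → residual 20.8 km
  C: calculated 75.7 vs reported 75.7 → residual 0.0 km
  D: calculated 31.1 vs reported 31.1 → residual 0.0 km
A, C, D are mutually consistent (residuals ≈ 0); B is off by 20.8 km.

B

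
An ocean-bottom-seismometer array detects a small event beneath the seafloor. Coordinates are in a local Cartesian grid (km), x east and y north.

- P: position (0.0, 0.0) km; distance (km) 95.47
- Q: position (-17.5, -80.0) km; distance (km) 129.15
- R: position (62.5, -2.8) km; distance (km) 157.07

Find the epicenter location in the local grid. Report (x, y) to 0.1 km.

Circle about each station: x² + y² = 95.47²; (x + 17.5)² + (y + 80.0)² = 129.15²; (x − 62.5)² + (y + 2.8)² = 157.07².
Subtracting pairs of circle equations eliminates x²+y² and gives linear equations (the radical axes):
-35.0 x − 160.0 y = -858.95
125.0 x − 5.6 y = -11642.37
Solving the 2×2 system: x ≈ -92.0, y ≈ 25.5 km.

-92.0 km east, 25.5 km north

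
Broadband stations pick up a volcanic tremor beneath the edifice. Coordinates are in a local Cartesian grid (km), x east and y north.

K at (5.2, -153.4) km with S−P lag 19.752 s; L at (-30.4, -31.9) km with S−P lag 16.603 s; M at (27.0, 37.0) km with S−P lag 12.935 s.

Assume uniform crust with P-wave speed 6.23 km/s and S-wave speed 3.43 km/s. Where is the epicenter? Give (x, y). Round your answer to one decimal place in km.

x ≈ 96.3 km, y ≈ -33.3 km

Distance from S−P lag: d = Δt · v_P v_S / (v_P − v_S) = Δt · (6.23·3.43)/(6.23−3.43) ≈ 7.6318·Δt.
So d_K = 150.74, d_L = 126.71, d_M = 98.72 km.
Circle about each station: (x − 5.2)² + (y + 153.4)² = 150.74²; (x + 30.4)² + (y + 31.9)² = 126.71²; (x − 27.0)² + (y − 37.0)² = 98.72².
Subtracting the K equation from the L and M equations removes the quadratic terms:
-71.2 x + 243.0 y = -14949.71
43.6 x + 380.8 y = -8483.69
Solving the 2×2 system: x ≈ 96.3, y ≈ -33.3 km.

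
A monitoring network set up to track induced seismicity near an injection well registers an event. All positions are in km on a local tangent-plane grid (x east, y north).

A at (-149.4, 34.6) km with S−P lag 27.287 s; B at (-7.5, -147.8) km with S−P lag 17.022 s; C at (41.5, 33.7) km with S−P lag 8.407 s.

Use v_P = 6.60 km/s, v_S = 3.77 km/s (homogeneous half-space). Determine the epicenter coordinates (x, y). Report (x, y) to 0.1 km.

82.2 km east, -28.0 km north

Distance from S−P lag: d = Δt · v_P v_S / (v_P − v_S) = Δt · (6.60·3.77)/(6.60−3.77) ≈ 8.7922·Δt.
So d_A = 239.91, d_B = 149.66, d_C = 73.92 km.
Circle about each station: (x + 149.4)² + (y − 34.6)² = 239.91²; (x + 7.5)² + (y + 147.8)² = 149.66²; (x − 41.5)² + (y − 33.7)² = 73.92².
Subtracting the A equation from the B and C equations removes the quadratic terms:
283.8 x − 364.8 y = 33542.26
381.8 x − 1.8 y = 31433.06
Solving the 2×2 system: x ≈ 82.2, y ≈ -28.0 km.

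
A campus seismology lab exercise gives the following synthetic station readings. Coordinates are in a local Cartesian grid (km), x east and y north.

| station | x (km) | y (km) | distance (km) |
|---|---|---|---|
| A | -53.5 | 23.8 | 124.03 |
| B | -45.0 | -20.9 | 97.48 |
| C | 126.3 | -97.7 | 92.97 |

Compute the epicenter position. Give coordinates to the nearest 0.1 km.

Circle about each station: (x + 53.5)² + (y − 23.8)² = 124.03²; (x + 45.0)² + (y + 20.9)² = 97.48²; (x − 126.3)² + (y + 97.7)² = 92.97².
Subtracting pairs of circle equations eliminates x²+y² and gives linear equations (the radical axes):
17.0 x − 89.4 y = 4914.21
359.6 x − 243.0 y = 28808.31
Solving the 2×2 system: x ≈ 49.3, y ≈ -45.6 km.

x ≈ 49.3 km, y ≈ -45.6 km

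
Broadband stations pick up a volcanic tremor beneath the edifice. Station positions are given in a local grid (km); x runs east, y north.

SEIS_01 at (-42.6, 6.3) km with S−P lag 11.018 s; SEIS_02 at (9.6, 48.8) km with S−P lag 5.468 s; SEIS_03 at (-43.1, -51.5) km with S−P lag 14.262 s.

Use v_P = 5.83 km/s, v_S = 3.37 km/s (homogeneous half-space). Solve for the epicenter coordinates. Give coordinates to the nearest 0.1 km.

(44.0, 21.9)

Distance from S−P lag: d = Δt · v_P v_S / (v_P − v_S) = Δt · (5.83·3.37)/(5.83−3.37) ≈ 7.9866·Δt.
So d_SEIS_01 = 88.00, d_SEIS_02 = 43.67, d_SEIS_03 = 113.91 km.
Circle about each station: (x + 42.6)² + (y − 6.3)² = 88.00²; (x − 9.6)² + (y − 48.8)² = 43.67²; (x + 43.1)² + (y + 51.5)² = 113.91².
Subtracting pairs of circle equations eliminates x²+y² and gives linear equations (the radical axes):
104.4 x + 85.0 y = 6456.08
-1.0 x − 115.6 y = -2576.08
Solving the 2×2 system: x ≈ 44.0, y ≈ 21.9 km.
Check against SEIS_01 (with the unrounded x, y): √((x + 42.6)²+(y − 6.3)²) = 88.00 ≈ 88.00 km. ✓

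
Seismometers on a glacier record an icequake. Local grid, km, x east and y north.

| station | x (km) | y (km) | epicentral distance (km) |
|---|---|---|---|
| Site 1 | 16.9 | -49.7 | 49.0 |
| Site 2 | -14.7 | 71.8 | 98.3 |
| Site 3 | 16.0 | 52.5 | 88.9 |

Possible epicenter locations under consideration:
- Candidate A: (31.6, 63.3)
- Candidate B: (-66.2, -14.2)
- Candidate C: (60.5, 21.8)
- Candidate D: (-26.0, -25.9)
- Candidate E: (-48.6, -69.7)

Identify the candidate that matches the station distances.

Candidate D

For each candidate, compare |candidate − station| to the reported distance:
Candidate A: residuals Site 1 65.0, Site 2 51.2, Site 3 69.9 → max 69.9 km
Candidate B: residuals Site 1 41.4, Site 2 1.9, Site 3 17.0 → max 41.4 km
Candidate C: residuals Site 1 34.7, Site 2 8.0, Site 3 34.8 → max 34.8 km
Candidate D: residuals Site 1 0.1, Site 2 0.1, Site 3 0.0 → max 0.1 km
Candidate E: residuals Site 1 19.5, Site 2 47.2, Site 3 49.3 → max 49.3 km
Only Candidate D has all residuals ≈ 0.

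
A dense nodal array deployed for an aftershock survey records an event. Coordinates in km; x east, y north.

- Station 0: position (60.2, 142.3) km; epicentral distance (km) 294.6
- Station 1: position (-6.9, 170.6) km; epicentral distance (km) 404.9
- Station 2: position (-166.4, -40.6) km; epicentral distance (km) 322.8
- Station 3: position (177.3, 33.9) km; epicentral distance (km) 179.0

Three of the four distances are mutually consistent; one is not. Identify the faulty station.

Solve using three stations at a time. Using Station 0, Station 2, Station 3 (subtract circle equations pairwise → linear system) gives (x, y) ≈ (140.3, -141.2).
Distances from that point to each station vs reported:
  Station 0: calculated 294.6 vs reported 294.6 → residual 0.0 km
  Station 1: calculated 344.8 vs reported 404.9 → residual 60.1 km
  Station 2: calculated 322.8 vs reported 322.8 → residual 0.0 km
  Station 3: calculated 178.9 vs reported 179.0 → residual 0.1 km
Station 0, Station 2, Station 3 are mutually consistent (residuals ≈ 0); Station 1 is off by 60.1 km.

Station 1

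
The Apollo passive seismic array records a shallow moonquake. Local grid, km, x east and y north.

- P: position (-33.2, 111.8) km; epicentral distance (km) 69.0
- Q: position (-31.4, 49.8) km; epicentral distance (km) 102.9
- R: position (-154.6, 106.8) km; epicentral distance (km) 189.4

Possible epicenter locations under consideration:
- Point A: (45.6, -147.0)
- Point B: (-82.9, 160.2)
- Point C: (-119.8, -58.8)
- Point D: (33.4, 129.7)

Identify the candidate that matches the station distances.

Point D

For each candidate, compare |candidate − station| to the reported distance:
Point A: residuals P 201.5, Q 108.4, R 133.9 → max 201.5 km
Point B: residuals P 0.4, Q 18.9, R 100.0 → max 100.0 km
Point C: residuals P 122.3, Q 37.1, R 20.2 → max 122.3 km
Point D: residuals P 0.0, Q 0.0, R 0.0 → max 0.0 km
Only Point D has all residuals ≈ 0.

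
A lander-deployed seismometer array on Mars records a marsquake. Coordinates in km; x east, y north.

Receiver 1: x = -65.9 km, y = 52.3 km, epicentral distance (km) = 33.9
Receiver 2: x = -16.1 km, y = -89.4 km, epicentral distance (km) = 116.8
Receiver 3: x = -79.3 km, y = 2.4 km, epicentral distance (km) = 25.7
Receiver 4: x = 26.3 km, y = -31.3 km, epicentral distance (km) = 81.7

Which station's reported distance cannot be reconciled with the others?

Receiver 4

Solve using three stations at a time. Using Receiver 1, Receiver 2, Receiver 3 (subtract circle equations pairwise → linear system) gives (x, y) ≈ (-59.7, 19.0).
Distances from that point to each station vs reported:
  Receiver 1: calculated 33.9 vs reported 33.9 → residual 0.0 km
  Receiver 2: calculated 116.8 vs reported 116.8 → residual 0.0 km
  Receiver 3: calculated 25.7 vs reported 25.7 → residual 0.0 km
  Receiver 4: calculated 99.6 vs reported 81.7 → residual 17.9 km
Receiver 1, Receiver 2, Receiver 3 are mutually consistent (residuals ≈ 0); Receiver 4 is off by 17.9 km.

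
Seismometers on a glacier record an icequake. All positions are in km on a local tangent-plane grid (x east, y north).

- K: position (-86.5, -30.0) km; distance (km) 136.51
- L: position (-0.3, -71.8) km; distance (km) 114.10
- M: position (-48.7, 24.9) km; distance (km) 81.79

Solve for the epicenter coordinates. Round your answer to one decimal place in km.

x ≈ 32.1 km, y ≈ 37.6 km

Circle about each station: (x + 86.5)² + (y + 30.0)² = 136.51²; (x + 0.3)² + (y + 71.8)² = 114.10²; (x + 48.7)² + (y − 24.9)² = 81.79².
Subtracting pairs of circle equations eliminates x²+y² and gives linear equations (the radical axes):
172.4 x − 83.6 y = 2389.25
75.6 x + 109.8 y = 6554.83
Solving the 2×2 system: x ≈ 32.1, y ≈ 37.6 km.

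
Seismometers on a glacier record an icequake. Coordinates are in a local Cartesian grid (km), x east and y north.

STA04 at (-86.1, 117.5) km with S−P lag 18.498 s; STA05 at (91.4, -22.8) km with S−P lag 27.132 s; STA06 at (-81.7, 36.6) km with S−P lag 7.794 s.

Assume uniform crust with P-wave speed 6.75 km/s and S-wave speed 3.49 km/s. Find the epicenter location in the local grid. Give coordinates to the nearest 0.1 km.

x ≈ -104.5 km, y ≈ -14.9 km

Distance from S−P lag: d = Δt · v_P v_S / (v_P − v_S) = Δt · (6.75·3.49)/(6.75−3.49) ≈ 7.2262·Δt.
So d_STA04 = 133.67, d_STA05 = 196.06, d_STA06 = 56.32 km.
Circle about each station: (x + 86.1)² + (y − 117.5)² = 133.67²; (x − 91.4)² + (y + 22.8)² = 196.06²; (x + 81.7)² + (y − 36.6)² = 56.32².
Subtracting the STA04 equation from the STA05 and STA06 equations removes the quadratic terms:
355.0 x − 280.6 y = -32917.51
8.8 x − 161.8 y = 1490.72
Solving the 2×2 system: x ≈ -104.5, y ≈ -14.9 km.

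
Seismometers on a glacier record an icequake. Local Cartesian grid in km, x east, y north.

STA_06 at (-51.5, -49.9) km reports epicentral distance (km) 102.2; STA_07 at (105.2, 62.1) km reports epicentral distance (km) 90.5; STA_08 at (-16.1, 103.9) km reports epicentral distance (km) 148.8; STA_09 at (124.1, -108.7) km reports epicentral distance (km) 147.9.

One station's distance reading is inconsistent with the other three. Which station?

STA_08

Solve using three stations at a time. Using STA_06, STA_07, STA_09 (subtract circle equations pairwise → linear system) gives (x, y) ≈ (32.9, 7.7).
Distances from that point to each station vs reported:
  STA_06: calculated 102.2 vs reported 102.2 → residual 0.0 km
  STA_07: calculated 90.5 vs reported 90.5 → residual 0.0 km
  STA_08: calculated 107.9 vs reported 148.8 → residual 40.9 km
  STA_09: calculated 147.9 vs reported 147.9 → residual 0.0 km
STA_06, STA_07, STA_09 are mutually consistent (residuals ≈ 0); STA_08 is off by 40.9 km.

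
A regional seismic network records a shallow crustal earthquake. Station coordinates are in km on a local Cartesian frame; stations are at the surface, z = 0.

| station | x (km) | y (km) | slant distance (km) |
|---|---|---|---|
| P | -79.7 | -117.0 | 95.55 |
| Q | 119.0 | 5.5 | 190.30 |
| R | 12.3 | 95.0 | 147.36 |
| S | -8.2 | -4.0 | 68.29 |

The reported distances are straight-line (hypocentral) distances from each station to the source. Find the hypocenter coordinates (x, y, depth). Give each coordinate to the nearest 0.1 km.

x ≈ -66.6 km, y ≈ -26.4 km, depth ≈ 27.4 km

Each station gives a sphere (x−x_i)² + (y−y_i)² + z² = d_i² (stations at z=0).
Subtracting the P sphere from Q and R: z² cancels, leaving linear equations in x and y:
397.4 x + 245.0 y = -32934.13
184.0 x + 424.0 y = -23449.97
Solving: x ≈ -66.594, y ≈ -26.407 km (keep extra digits for the depth step; rounded: -66.6, -26.4).
Then from the P sphere: z² = 95.55² − (x + 79.7)² − (y + 117.0)² with x = -66.594, y = -26.407, so z ≈ 27.403 ≈ 27.4 km.
Check against S (with the unrounded solution): distance 68.29 ≈ 68.29 km. ✓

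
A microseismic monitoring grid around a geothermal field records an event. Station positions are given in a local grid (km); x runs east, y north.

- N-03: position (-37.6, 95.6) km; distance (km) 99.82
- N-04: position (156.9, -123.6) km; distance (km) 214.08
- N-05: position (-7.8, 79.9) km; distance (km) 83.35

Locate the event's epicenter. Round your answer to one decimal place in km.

(-19.7, -2.6)

Circle about each station: (x + 37.6)² + (y − 95.6)² = 99.82²; (x − 156.9)² + (y + 123.6)² = 214.08²; (x + 7.8)² + (y − 79.9)² = 83.35².
Subtracting the N-03 equation from the N-04 and N-05 equations removes the quadratic terms:
389.0 x − 438.4 y = -6524.76
59.6 x − 31.4 y = -1091.46
Solving the 2×2 system: x ≈ -19.7, y ≈ -2.6 km.
Check against N-03 (with the unrounded x, y): √((x + 37.6)²+(y − 95.6)²) = 99.79 ≈ 99.82 km. ✓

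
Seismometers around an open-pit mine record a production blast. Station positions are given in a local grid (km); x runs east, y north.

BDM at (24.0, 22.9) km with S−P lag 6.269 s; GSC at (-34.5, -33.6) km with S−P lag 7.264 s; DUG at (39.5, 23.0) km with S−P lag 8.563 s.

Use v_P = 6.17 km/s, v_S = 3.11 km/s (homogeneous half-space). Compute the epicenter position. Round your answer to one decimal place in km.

Distance from S−P lag: d = Δt · v_P v_S / (v_P − v_S) = Δt · (6.17·3.11)/(6.17−3.11) ≈ 6.2708·Δt.
So d_BDM = 39.31, d_GSC = 45.55, d_DUG = 53.70 km.
Circle about each station: (x − 24.0)² + (y − 22.9)² = 39.31²; (x + 34.5)² + (y + 33.6)² = 45.55²; (x − 39.5)² + (y − 23.0)² = 53.70².
Subtracting the BDM equation from the GSC and DUG equations removes the quadratic terms:
-117.0 x − 113.0 y = 689.27
31.0 x + 0.2 y = -349.57
Solving the 2×2 system: x ≈ -11.3, y ≈ 5.6 km.

-11.3 km east, 5.6 km north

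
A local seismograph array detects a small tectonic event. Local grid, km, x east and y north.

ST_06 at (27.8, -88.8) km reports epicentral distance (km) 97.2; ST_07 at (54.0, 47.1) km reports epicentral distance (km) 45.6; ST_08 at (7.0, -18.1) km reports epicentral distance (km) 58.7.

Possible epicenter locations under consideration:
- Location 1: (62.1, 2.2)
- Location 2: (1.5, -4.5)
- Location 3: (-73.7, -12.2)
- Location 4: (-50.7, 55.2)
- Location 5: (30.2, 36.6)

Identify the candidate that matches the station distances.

Location 1

For each candidate, compare |candidate − station| to the reported distance:
Location 1: residuals ST_06 0.0, ST_07 0.0, ST_08 0.0 → max 0.0 km
Location 2: residuals ST_06 8.9, ST_07 28.0, ST_08 44.0 → max 44.0 km
Location 3: residuals ST_06 30.0, ST_07 95.2, ST_08 22.2 → max 95.2 km
Location 4: residuals ST_06 66.8, ST_07 59.4, ST_08 34.6 → max 66.8 km
Location 5: residuals ST_06 28.2, ST_07 19.6, ST_08 0.7 → max 28.2 km
Only Location 1 has all residuals ≈ 0.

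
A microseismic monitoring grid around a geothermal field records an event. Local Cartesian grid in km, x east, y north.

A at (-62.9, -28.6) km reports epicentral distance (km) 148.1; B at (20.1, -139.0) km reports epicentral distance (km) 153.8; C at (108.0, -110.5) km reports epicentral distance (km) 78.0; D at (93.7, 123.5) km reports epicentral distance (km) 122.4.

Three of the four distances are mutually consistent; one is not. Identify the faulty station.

Solve using three stations at a time. Using A, B, D (subtract circle equations pairwise → linear system) gives (x, y) ≈ (82.0, 1.7).
Distances from that point to each station vs reported:
  A: calculated 148.0 vs reported 148.1 → residual 0.1 km
  B: calculated 153.7 vs reported 153.8 → residual 0.1 km
  C: calculated 115.2 vs reported 78.0 → residual 37.2 km
  D: calculated 122.3 vs reported 122.4 → residual 0.1 km
A, B, D are mutually consistent (residuals ≈ 0); C is off by 37.2 km.

C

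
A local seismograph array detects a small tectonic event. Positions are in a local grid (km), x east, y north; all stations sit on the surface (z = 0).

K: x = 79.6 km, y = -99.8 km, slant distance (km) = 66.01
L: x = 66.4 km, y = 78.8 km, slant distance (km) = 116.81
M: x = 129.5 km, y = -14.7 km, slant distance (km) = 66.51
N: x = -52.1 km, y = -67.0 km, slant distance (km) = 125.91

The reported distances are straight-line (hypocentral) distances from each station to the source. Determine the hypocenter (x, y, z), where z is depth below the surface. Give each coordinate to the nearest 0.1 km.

Each station gives a sphere (x−x_i)² + (y−y_i)² + z² = d_i² (stations at z=0).
Subtracting the K sphere from L and M: z² cancels, leaving linear equations in x and y:
-26.4 x + 357.2 y = -14965.06
99.8 x + 170.2 y = 623.88
Solving: x ≈ 69.003, y ≈ -36.796 km (keep extra digits for the depth step; rounded: 69.0, -36.8).
Then from the K sphere: z² = 66.01² − (x − 79.6)² − (y + 99.8)² with x = 69.003, y = -36.796, so z ≈ 16.599 ≈ 16.6 km.

x ≈ 69.0 km, y ≈ -36.8 km, depth ≈ 16.6 km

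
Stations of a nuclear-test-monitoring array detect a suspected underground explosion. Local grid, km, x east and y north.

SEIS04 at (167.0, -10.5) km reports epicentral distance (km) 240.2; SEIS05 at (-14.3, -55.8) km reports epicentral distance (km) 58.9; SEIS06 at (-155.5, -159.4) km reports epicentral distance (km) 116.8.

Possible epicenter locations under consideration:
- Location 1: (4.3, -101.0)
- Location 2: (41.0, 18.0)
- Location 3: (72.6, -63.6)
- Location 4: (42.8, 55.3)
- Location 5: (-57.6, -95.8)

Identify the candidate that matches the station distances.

For each candidate, compare |candidate − station| to the reported distance:
Location 1: residuals SEIS04 54.0, SEIS05 10.0, SEIS06 53.3 → max 54.0 km
Location 2: residuals SEIS04 111.0, SEIS05 33.3, SEIS06 147.9 → max 147.9 km
Location 3: residuals SEIS04 131.9, SEIS05 28.3, SEIS06 130.6 → max 131.9 km
Location 4: residuals SEIS04 99.6, SEIS05 66.0, SEIS06 175.5 → max 175.5 km
Location 5: residuals SEIS04 0.1, SEIS05 0.0, SEIS06 0.1 → max 0.1 km
Only Location 5 has all residuals ≈ 0.

Location 5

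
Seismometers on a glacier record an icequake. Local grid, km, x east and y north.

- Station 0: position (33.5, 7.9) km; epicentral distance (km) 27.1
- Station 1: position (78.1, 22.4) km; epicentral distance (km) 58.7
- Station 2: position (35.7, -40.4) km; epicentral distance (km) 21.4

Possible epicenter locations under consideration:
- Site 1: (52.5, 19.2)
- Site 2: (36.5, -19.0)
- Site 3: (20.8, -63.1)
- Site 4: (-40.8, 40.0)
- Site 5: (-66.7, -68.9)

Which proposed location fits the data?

For each candidate, compare |candidate − station| to the reported distance:
Site 1: residuals Station 0 5.0, Station 1 32.9, Station 2 40.5 → max 40.5 km
Site 2: residuals Station 0 0.0, Station 1 0.0, Station 2 0.0 → max 0.0 km
Site 3: residuals Station 0 45.0, Station 1 44.2, Station 2 5.8 → max 45.0 km
Site 4: residuals Station 0 53.8, Station 1 61.5, Station 2 89.6 → max 89.6 km
Site 5: residuals Station 0 99.1, Station 1 112.5, Station 2 84.9 → max 112.5 km
Only Site 2 has all residuals ≈ 0.

Site 2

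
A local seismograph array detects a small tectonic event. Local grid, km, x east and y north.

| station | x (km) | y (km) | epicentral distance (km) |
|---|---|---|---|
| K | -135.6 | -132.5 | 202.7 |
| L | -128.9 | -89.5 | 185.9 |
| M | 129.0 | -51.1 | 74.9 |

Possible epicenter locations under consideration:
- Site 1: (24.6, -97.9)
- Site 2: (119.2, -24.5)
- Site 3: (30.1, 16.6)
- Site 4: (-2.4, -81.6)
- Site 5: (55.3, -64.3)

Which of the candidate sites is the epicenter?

For each candidate, compare |candidate − station| to the reported distance:
Site 1: residuals K 38.8, L 32.2, M 39.5 → max 39.5 km
Site 2: residuals K 74.0, L 70.6, M 46.6 → max 74.0 km
Site 3: residuals K 20.2, L 5.2, M 45.0 → max 45.0 km
Site 4: residuals K 60.1, L 59.2, M 60.0 → max 60.1 km
Site 5: residuals K 0.0, L 0.0, M 0.0 → max 0.0 km
Only Site 5 has all residuals ≈ 0.

Site 5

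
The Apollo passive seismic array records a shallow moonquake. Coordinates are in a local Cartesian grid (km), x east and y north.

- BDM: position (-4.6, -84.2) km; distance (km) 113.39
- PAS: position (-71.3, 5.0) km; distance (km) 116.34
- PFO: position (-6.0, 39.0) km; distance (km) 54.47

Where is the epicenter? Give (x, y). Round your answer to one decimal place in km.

x ≈ 44.3 km, y ≈ 18.1 km

Circle about each station: (x + 4.6)² + (y + 84.2)² = 113.39²; (x + 71.3)² + (y − 5.0)² = 116.34²; (x + 6.0)² + (y − 39.0)² = 54.47².
Subtracting pairs of circle equations eliminates x²+y² and gives linear equations (the radical axes):
-133.4 x + 178.4 y = -2679.81
-2.8 x + 246.4 y = 4336.51
Solving the 2×2 system: x ≈ 44.3, y ≈ 18.1 km.
Check against BDM (with the unrounded x, y): √((x + 4.6)²+(y + 84.2)²) = 113.39 ≈ 113.39 km. ✓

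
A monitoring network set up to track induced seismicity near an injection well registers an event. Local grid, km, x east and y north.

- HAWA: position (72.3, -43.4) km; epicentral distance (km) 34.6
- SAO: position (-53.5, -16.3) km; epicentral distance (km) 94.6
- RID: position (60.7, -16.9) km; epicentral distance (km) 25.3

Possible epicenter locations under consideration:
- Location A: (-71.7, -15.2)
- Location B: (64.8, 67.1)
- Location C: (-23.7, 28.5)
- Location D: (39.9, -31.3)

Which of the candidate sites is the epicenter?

Location D

For each candidate, compare |candidate − station| to the reported distance:
Location A: residuals HAWA 112.1, SAO 76.4, RID 107.1 → max 112.1 km
Location B: residuals HAWA 76.2, SAO 50.1, RID 58.8 → max 76.2 km
Location C: residuals HAWA 85.3, SAO 40.8, RID 70.5 → max 85.3 km
Location D: residuals HAWA 0.0, SAO 0.0, RID 0.0 → max 0.0 km
Only Location D has all residuals ≈ 0.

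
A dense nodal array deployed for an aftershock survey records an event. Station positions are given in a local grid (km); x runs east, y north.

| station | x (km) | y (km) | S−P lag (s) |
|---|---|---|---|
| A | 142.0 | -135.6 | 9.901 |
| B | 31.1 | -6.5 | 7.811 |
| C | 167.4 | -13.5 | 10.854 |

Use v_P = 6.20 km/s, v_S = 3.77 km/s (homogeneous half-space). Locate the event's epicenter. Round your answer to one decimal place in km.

77.1 km east, -65.9 km north

Distance from S−P lag: d = Δt · v_P v_S / (v_P − v_S) = Δt · (6.20·3.77)/(6.20−3.77) ≈ 9.6189·Δt.
So d_A = 95.24, d_B = 75.13, d_C = 104.40 km.
Circle about each station: (x − 142.0)² + (y + 135.6)² = 95.24²; (x − 31.1)² + (y + 6.5)² = 75.13²; (x − 167.4)² + (y + 13.5)² = 104.40².
Subtracting the A equation from the B and C equations removes the quadratic terms:
-221.8 x + 258.2 y = -34115.76
50.8 x + 244.2 y = -12175.05
Solving the 2×2 system: x ≈ 77.1, y ≈ -65.9 km.
Check against A (with the unrounded x, y): √((x − 142.0)²+(y + 135.6)²) = 95.24 ≈ 95.24 km. ✓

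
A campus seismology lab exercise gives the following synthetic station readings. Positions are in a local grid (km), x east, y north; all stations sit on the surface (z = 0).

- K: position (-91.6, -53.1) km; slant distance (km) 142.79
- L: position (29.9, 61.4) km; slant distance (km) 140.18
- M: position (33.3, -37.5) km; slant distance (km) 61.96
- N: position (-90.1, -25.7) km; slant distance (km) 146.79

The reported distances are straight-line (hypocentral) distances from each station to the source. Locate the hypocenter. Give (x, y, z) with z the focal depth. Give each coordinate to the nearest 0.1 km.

Each station gives a sphere (x−x_i)² + (y−y_i)² + z² = d_i² (stations at z=0).
Subtracting the K sphere from L and M: z² cancels, leaving linear equations in x and y:
243.0 x + 229.0 y = -5807.65
249.8 x + 31.2 y = 7854.91
Solving: x ≈ 39.901, y ≈ -67.701 km (keep extra digits for the depth step; rounded: 39.9, -67.7).
Then from the K sphere: z² = 142.79² − (x + 91.6)² − (y + 53.1)² with x = 39.901, y = -67.701, so z ≈ 53.696 ≈ 53.7 km.

(39.9, -67.7, 53.7)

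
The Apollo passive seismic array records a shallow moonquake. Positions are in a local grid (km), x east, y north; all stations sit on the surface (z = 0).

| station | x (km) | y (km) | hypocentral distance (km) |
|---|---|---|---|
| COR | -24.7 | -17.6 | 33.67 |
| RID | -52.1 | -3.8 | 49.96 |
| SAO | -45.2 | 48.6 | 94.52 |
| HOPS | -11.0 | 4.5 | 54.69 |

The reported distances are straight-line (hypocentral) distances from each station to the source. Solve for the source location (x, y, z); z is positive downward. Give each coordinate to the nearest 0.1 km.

Each station gives a sphere (x−x_i)² + (y−y_i)² + z² = d_i² (stations at z=0).
Subtracting the COR sphere from RID and SAO: z² cancels, leaving linear equations in x and y:
-54.8 x + 27.6 y = 446.67
-41.0 x + 132.4 y = -4315.21
Solving: x ≈ -29.105, y ≈ -41.605 km (keep extra digits for the depth step; rounded: -29.1, -41.6).
Then from the COR sphere: z² = 33.67² − (x + 24.7)² − (y + 17.6)² with x = -29.105, y = -41.605, so z ≈ 23.195 ≈ 23.2 km.

(-29.1, -41.6, 23.2)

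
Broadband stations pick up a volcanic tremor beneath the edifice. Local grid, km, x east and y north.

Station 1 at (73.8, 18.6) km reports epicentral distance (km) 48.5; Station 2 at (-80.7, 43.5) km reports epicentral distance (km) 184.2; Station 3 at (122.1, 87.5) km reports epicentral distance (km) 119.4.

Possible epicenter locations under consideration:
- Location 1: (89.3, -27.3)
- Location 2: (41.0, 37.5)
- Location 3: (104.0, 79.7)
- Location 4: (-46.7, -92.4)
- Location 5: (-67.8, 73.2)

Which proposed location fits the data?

Location 1

For each candidate, compare |candidate − station| to the reported distance:
Location 1: residuals Station 1 0.1, Station 2 0.0, Station 3 0.0 → max 0.1 km
Location 2: residuals Station 1 10.6, Station 2 62.4, Station 3 24.1 → max 62.4 km
Location 3: residuals Station 1 19.7, Station 2 4.0, Station 3 99.7 → max 99.7 km
Location 4: residuals Station 1 115.3, Station 2 44.1, Station 3 127.3 → max 127.3 km
Location 5: residuals Station 1 103.3, Station 2 151.8, Station 3 71.0 → max 151.8 km
Only Location 1 has all residuals ≈ 0.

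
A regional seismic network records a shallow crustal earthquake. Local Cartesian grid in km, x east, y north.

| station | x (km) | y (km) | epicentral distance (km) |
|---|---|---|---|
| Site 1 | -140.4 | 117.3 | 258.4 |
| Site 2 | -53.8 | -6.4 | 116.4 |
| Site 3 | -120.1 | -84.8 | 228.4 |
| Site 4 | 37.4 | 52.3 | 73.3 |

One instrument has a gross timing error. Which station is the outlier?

Site 2

Solve using three stations at a time. Using Site 1, Site 3, Site 4 (subtract circle equations pairwise → linear system) gives (x, y) ≈ (91.0, 2.3).
Distances from that point to each station vs reported:
  Site 1: calculated 258.4 vs reported 258.4 → residual 0.0 km
  Site 2: calculated 145.1 vs reported 116.4 → residual 28.7 km
  Site 3: calculated 228.4 vs reported 228.4 → residual 0.0 km
  Site 4: calculated 73.3 vs reported 73.3 → residual 0.0 km
Site 1, Site 3, Site 4 are mutually consistent (residuals ≈ 0); Site 2 is off by 28.7 km.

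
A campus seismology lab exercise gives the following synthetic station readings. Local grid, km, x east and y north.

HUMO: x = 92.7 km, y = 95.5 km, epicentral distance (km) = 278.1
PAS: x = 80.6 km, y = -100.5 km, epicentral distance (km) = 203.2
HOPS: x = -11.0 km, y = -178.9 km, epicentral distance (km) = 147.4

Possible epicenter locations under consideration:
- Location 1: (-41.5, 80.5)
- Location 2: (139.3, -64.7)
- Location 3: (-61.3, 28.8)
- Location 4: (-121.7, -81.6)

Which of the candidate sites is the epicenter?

For each candidate, compare |candidate − station| to the reported distance:
Location 1: residuals HUMO 143.1, PAS 15.1, HOPS 113.8 → max 143.1 km
Location 2: residuals HUMO 111.3, PAS 134.4, HOPS 41.4 → max 134.4 km
Location 3: residuals HUMO 110.3, PAS 11.2, HOPS 66.3 → max 110.3 km
Location 4: residuals HUMO 0.0, PAS 0.0, HOPS 0.0 → max 0.0 km
Only Location 4 has all residuals ≈ 0.

Location 4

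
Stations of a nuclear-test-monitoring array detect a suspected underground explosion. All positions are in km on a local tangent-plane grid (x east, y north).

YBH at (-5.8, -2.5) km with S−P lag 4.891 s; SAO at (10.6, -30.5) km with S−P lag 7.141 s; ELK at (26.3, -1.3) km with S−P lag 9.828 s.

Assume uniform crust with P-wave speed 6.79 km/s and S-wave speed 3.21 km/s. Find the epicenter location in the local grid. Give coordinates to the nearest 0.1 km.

(-31.1, -18.2)

Distance from S−P lag: d = Δt · v_P v_S / (v_P − v_S) = Δt · (6.79·3.21)/(6.79−3.21) ≈ 6.0882·Δt.
So d_YBH = 29.78, d_SAO = 43.48, d_ELK = 59.84 km.
Circle about each station: (x + 5.8)² + (y + 2.5)² = 29.78²; (x − 10.6)² + (y + 30.5)² = 43.48²; (x − 26.3)² + (y + 1.3)² = 59.84².
Subtracting the YBH equation from the SAO and ELK equations removes the quadratic terms:
32.8 x − 56.0 y = -0.94
64.2 x + 2.4 y = -2040.49
Solving the 2×2 system: x ≈ -31.1, y ≈ -18.2 km.
Check against YBH (with the unrounded x, y): √((x + 5.8)²+(y + 2.5)²) = 29.78 ≈ 29.78 km. ✓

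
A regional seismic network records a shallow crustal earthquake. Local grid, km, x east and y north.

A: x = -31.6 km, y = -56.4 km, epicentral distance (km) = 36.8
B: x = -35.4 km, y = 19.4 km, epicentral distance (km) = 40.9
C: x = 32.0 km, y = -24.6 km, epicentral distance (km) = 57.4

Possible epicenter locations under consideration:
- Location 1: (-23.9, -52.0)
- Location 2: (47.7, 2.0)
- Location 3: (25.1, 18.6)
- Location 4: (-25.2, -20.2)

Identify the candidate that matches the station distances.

For each candidate, compare |candidate − station| to the reported distance:
Location 1: residuals A 27.9, B 31.4, C 4.9 → max 31.4 km
Location 2: residuals A 61.7, B 44.0, C 26.5 → max 61.7 km
Location 3: residuals A 57.2, B 19.6, C 13.7 → max 57.2 km
Location 4: residuals A 0.0, B 0.0, C 0.0 → max 0.0 km
Only Location 4 has all residuals ≈ 0.

Location 4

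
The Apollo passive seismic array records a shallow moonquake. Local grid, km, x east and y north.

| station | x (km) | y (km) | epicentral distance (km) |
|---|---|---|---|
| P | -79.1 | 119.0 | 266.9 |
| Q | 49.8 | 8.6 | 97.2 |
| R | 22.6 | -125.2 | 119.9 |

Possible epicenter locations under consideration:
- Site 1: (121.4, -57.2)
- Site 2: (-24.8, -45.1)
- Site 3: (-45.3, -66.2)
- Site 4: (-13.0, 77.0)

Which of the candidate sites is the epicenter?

Site 1

For each candidate, compare |candidate − station| to the reported distance:
Site 1: residuals P 0.0, Q 0.0, R 0.0 → max 0.0 km
Site 2: residuals P 94.0, Q 5.3, R 26.8 → max 94.0 km
Site 3: residuals P 78.6, Q 23.8, R 29.9 → max 78.6 km
Site 4: residuals P 188.6, Q 4.3, R 85.4 → max 188.6 km
Only Site 1 has all residuals ≈ 0.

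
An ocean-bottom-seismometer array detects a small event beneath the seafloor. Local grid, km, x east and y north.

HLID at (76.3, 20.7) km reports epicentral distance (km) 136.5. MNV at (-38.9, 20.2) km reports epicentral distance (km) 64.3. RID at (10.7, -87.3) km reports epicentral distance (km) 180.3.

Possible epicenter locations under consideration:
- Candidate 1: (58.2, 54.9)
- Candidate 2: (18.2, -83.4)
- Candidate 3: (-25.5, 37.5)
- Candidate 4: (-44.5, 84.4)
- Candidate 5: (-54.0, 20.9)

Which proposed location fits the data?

Candidate 4

For each candidate, compare |candidate − station| to the reported distance:
Candidate 1: residuals HLID 97.8, MNV 38.8, RID 30.4 → max 97.8 km
Candidate 2: residuals HLID 17.3, MNV 54.0, RID 171.8 → max 171.8 km
Candidate 3: residuals HLID 33.3, MNV 42.4, RID 50.4 → max 50.4 km
Candidate 4: residuals HLID 0.1, MNV 0.1, RID 0.1 → max 0.1 km
Candidate 5: residuals HLID 6.2, MNV 49.2, RID 54.2 → max 54.2 km
Only Candidate 4 has all residuals ≈ 0.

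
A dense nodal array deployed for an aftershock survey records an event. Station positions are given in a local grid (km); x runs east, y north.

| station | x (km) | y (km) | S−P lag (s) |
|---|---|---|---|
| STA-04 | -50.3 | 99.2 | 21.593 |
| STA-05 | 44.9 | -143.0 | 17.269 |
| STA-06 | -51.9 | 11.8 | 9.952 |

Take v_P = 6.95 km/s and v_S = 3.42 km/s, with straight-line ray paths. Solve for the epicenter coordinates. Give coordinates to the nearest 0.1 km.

-10.0 km east, -40.5 km north

Distance from S−P lag: d = Δt · v_P v_S / (v_P − v_S) = Δt · (6.95·3.42)/(6.95−3.42) ≈ 6.7334·Δt.
So d_STA-04 = 145.39, d_STA-05 = 116.28, d_STA-06 = 67.01 km.
Circle about each station: (x + 50.3)² + (y − 99.2)² = 145.39²; (x − 44.9)² + (y + 143.0)² = 116.28²; (x + 51.9)² + (y − 11.8)² = 67.01².
Subtracting the STA-04 equation from the STA-05 and STA-06 equations removes the quadratic terms:
190.4 x − 484.4 y = 17711.49
-3.2 x − 174.8 y = 7110.03
Solving the 2×2 system: x ≈ -10.0, y ≈ -40.5 km.
Check against STA-04 (with the unrounded x, y): √((x + 50.3)²+(y − 99.2)²) = 145.39 ≈ 145.39 km. ✓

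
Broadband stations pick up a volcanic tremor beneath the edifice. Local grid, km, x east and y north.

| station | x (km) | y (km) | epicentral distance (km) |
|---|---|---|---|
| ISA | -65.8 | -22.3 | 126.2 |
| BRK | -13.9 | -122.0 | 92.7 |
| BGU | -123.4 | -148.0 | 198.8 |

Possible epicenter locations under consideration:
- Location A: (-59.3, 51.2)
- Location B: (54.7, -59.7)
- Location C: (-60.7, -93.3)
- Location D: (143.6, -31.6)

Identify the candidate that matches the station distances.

Location B

For each candidate, compare |candidate − station| to the reported distance:
Location A: residuals ISA 52.4, BRK 86.4, BGU 10.5 → max 86.4 km
Location B: residuals ISA 0.0, BRK 0.0, BGU 0.0 → max 0.0 km
Location C: residuals ISA 55.0, BRK 37.8, BGU 115.6 → max 115.6 km
Location D: residuals ISA 83.4, BRK 88.9, BGU 92.5 → max 92.5 km
Only Location B has all residuals ≈ 0.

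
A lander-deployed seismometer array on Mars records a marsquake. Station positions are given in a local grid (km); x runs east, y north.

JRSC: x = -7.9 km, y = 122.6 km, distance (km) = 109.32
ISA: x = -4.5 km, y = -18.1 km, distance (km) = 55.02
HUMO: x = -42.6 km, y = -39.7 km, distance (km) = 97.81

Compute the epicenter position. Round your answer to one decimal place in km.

Circle about each station: (x + 7.9)² + (y − 122.6)² = 109.32²; (x + 4.5)² + (y + 18.1)² = 55.02²; (x + 42.6)² + (y + 39.7)² = 97.81².
Subtracting pairs of circle equations eliminates x²+y² and gives linear equations (the radical axes):
6.8 x − 281.4 y = -5821.65
-69.4 x − 324.6 y = -9318.25
Solving the 2×2 system: x ≈ 33.7, y ≈ 21.5 km.
Check against JRSC (with the unrounded x, y): √((x + 7.9)²+(y − 122.6)²) = 109.32 ≈ 109.32 km. ✓

(33.7, 21.5)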